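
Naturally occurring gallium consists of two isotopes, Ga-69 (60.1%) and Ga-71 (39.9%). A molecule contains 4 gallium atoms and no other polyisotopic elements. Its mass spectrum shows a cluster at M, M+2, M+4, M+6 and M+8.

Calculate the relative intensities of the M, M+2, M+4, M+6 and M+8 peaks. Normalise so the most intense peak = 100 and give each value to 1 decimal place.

The 4 Ga atoms are independent, so intensities follow the terms of (0.601 + 0.399)^4.
P(M) = 0.601^4 = 0.130466
P(M+2) = 4 × 0.601^3 × 0.399^1 = 0.346463
P(M+4) = 6 × 0.601^2 × 0.399^2 = 0.345021
P(M+6) = 4 × 0.601^1 × 0.399^3 = 0.152705
P(M+8) = 0.399^4 = 0.025345
The M+2 peak is largest (0.346463); scaling to 100 gives 37.7 : 100.0 : 99.6 : 44.1 : 7.3.

37.7 : 100.0 : 99.6 : 44.1 : 7.3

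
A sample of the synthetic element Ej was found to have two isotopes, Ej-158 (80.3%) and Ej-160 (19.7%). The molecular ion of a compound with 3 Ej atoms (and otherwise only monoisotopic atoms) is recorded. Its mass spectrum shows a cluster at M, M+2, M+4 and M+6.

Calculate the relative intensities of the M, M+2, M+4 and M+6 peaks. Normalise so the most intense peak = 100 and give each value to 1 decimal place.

100.0 : 73.6 : 18.1 : 1.5

Each Ej atom is independently Ej-158 (p = 0.803) or Ej-160 (q = 0.197); the cluster is the binomial expansion (p + q)^3.
P(M) = 0.803^3 = 0.517782
P(M+2) = 3 × 0.803^2 × 0.197^1 = 0.381082
P(M+4) = 3 × 0.803^1 × 0.197^2 = 0.093491
P(M+6) = 0.197^3 = 0.007645
The M peak is largest (0.517782); scaling to 100 gives 100.0 : 73.6 : 18.1 : 1.5.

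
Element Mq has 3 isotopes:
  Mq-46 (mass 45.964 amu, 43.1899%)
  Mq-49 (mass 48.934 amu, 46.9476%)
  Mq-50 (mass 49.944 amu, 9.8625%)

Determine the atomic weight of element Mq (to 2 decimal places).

Average mass = Σ (abundance × isotope mass) = 0.431899 × 45.964 + 0.469476 × 48.934 + 0.098625 × 49.944
= 19.8518 + 22.9733 + 4.9257 = 47.7508 amu

47.75 amu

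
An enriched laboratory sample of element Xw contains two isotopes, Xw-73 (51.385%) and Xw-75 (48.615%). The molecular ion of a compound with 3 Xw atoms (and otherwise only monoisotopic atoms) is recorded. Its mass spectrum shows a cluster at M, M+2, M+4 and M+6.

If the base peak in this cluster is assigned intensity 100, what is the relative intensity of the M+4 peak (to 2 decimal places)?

(0.51385 + 0.48615)^3 gives M 0.1357, M+2 0.3851, M+4 0.3643, M+6 0.1149; the largest is M+2.
P(M+2) = C(3,1) × 0.51385^2 × 0.48615^1 = 3 × 0.26404182 × 0.48615 = 0.385092 (base)
P(M+4) = C(3,2) × 0.51385^1 × 0.48615^2 = 3 × 0.51385 × 0.23634182 = 0.364333
Relative intensity = 0.364333 / 0.385092 × 100 = 94.61

94.61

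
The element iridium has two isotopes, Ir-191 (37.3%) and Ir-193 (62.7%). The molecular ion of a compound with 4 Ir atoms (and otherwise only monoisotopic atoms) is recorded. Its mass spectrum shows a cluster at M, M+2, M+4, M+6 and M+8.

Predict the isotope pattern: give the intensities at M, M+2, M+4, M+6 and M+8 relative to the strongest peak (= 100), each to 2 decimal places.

5.26 : 35.39 : 89.23 : 100.00 : 42.02

The 4 Ir atoms are independent, so intensities follow the terms of (0.373 + 0.627)^4.
P(M) = 0.373^4 = 0.019357
P(M+2) = 4 × 0.373^3 × 0.627^1 = 0.130153
P(M+4) = 6 × 0.373^2 × 0.627^2 = 0.328174
P(M+6) = 4 × 0.373^1 × 0.627^3 = 0.367766
P(M+8) = 0.627^4 = 0.154550
The M+6 peak is largest (0.367766); scaling to 100 gives 5.26 : 35.39 : 89.23 : 100.00 : 42.02.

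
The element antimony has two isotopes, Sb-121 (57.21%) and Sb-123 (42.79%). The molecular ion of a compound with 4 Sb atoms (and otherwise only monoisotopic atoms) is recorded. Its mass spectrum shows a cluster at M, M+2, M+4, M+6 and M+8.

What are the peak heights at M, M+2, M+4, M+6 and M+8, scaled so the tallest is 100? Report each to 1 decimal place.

Expanding (0.5721 + 0.4279)^4:
P(M) = 0.5721^4 = 0.107124
P(M+2) = 4 × 0.5721^3 × 0.4279^1 = 0.320493
P(M+4) = 6 × 0.5721^2 × 0.4279^2 = 0.359567
P(M+6) = 4 × 0.5721^1 × 0.4279^3 = 0.179291
P(M+8) = 0.4279^4 = 0.033525
The M+4 peak is largest (0.359567); scaling to 100 gives 29.8 : 89.1 : 100.0 : 49.9 : 9.3.

29.8 : 89.1 : 100.0 : 49.9 : 9.3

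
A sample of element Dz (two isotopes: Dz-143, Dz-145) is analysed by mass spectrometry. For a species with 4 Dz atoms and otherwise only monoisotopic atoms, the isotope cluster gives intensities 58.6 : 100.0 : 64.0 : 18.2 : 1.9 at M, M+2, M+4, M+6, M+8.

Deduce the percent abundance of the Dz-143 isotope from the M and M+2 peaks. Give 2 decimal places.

70.10%

If p is the fraction of Dz that is Dz-143, then I(M+2)/I(M) = [C(4,1)·p^3·(1−p)] / p^4 = 4·(1−p)/p = 100.0/58.6 = 1.7065
(1−p)/p = 1.7065/4 = 0.4266  ⇒  p = 1/(1 + 0.4266) = 0.7010
Dz-143: 70.10%, Dz-145: 29.90%.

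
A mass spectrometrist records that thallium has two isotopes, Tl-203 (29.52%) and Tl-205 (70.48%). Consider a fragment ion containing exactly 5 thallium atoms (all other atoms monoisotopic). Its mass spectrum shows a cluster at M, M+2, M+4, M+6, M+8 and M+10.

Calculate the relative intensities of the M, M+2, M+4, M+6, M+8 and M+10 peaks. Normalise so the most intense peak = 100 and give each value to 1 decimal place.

0.6 : 7.3 : 35.1 : 83.8 : 100.0 : 47.8

The 5 Tl atoms are independent, so intensities follow the terms of (0.2952 + 0.7048)^5.
P(M) = 0.2952^5 = 0.002242
P(M+2) = 5 × 0.2952^4 × 0.7048^1 = 0.026761
P(M+4) = 10 × 0.2952^3 × 0.7048^2 = 0.127785
P(M+6) = 10 × 0.2952^2 × 0.7048^3 = 0.305092
P(M+8) = 5 × 0.2952^1 × 0.7048^4 = 0.364208
P(M+10) = 0.7048^5 = 0.173912
The M+8 peak is largest (0.364208); scaling to 100 gives 0.6 : 7.3 : 35.1 : 83.8 : 100.0 : 47.8.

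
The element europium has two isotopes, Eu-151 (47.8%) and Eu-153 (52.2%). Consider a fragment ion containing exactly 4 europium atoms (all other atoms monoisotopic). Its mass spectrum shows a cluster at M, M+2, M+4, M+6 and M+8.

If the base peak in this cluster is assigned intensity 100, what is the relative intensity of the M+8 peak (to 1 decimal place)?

19.9

(0.478 + 0.522)^4 gives M 0.0522, M+2 0.2280, M+4 0.3735, M+6 0.2720, M+8 0.0742; the largest is M+4.
P(M+4) = C(4,2) × 0.478^2 × 0.522^2 = 6 × 0.228484 × 0.272484 = 0.373549 (base)
P(M+8) = C(4,4) × 0.478^0 × 0.522^4 = 1 × 1.0000 × 0.07424753 = 0.074248
Relative intensity = 0.074248 / 0.373549 × 100 = 19.9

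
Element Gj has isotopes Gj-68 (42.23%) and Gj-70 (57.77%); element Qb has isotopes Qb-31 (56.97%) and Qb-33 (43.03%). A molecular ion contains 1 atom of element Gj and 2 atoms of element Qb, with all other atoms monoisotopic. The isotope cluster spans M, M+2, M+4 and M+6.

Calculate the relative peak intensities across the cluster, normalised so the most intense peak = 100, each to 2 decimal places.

34.74 : 100.00 : 91.61 : 27.11

Element Gj pattern (n=1): 0.4223 : 0.5777
Element Qb pattern (n=2): 0.32455809 : 0.49028382 : 0.18515809
Convolve the two distributions (both contribute in 2-u steps):
  M: 0.4223×0.32455809 = 0.137061
  M+2: 0.4223×0.49028382 + 0.5777×0.32455809 = 0.394544
  M+4: 0.4223×0.18515809 + 0.5777×0.49028382 = 0.361429
  M+6: 0.5777×0.18515809 = 0.106966
Scale to base peak (0.394544) = 100: 34.74 : 100.00 : 91.61 : 27.11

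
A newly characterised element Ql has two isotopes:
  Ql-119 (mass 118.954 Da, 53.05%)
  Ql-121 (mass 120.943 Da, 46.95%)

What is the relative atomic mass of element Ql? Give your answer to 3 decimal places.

119.888 Da

Average mass = Σ (abundance × isotope mass) = 0.5305 × 118.954 + 0.4695 × 120.943
= 63.1051 + 56.7827 = 119.8878 Da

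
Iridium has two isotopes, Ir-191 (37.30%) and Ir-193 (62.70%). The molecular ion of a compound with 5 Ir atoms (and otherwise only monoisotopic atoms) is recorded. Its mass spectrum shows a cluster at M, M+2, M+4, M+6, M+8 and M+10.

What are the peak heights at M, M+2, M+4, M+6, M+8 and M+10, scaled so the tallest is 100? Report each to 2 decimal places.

Expanding (0.3730 + 0.6270)^5:
P(M) = 0.3730^5 = 0.007220
P(M+2) = 5 × 0.3730^4 × 0.6270^1 = 0.060684
P(M+4) = 10 × 0.3730^3 × 0.6270^2 = 0.204015
P(M+6) = 10 × 0.3730^2 × 0.6270^3 = 0.342942
P(M+8) = 5 × 0.3730^1 × 0.6270^4 = 0.288237
P(M+10) = 0.6270^5 = 0.096903
The M+6 peak is largest (0.342942); scaling to 100 gives 2.11 : 17.70 : 59.49 : 100.00 : 84.05 : 28.26.

2.11 : 17.70 : 59.49 : 100.00 : 84.05 : 28.26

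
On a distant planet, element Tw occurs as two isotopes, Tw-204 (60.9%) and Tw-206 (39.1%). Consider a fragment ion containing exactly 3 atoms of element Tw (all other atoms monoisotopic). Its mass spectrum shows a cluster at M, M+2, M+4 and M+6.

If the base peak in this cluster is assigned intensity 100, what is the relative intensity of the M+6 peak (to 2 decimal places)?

Term probabilities: M 0.2259, M+2 0.4350, M+4 0.2793, M+6 0.0598. Base peak = M+2.
P(M+2) = C(3,1) × 0.609^2 × 0.391^1 = 3 × 0.370881 × 0.3910 = 0.435043 (base)
P(M+6) = C(3,3) × 0.609^0 × 0.391^3 = 1 × 1.0000 × 0.05977647 = 0.059776
Relative intensity = 0.059776 / 0.435043 × 100 = 13.74

13.74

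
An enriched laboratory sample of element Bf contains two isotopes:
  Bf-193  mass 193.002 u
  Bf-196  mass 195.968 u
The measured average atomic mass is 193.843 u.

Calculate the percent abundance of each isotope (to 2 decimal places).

Writing the weighted mean with unknown fraction x of Bf-193:
193.002·x + 195.968·(1 − x) = 193.843
(193.002 − 195.968)·x = 193.843 − 195.968
x = -2.125 / -2.966 = 0.71645 → 71.65% Bf-193, 28.35% Bf-196.

Bf-193: 71.65%, Bf-196: 28.35%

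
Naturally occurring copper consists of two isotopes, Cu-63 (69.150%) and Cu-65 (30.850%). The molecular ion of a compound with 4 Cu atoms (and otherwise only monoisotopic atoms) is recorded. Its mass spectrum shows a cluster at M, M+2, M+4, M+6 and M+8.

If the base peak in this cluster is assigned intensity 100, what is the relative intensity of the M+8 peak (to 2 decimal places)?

Term probabilities: M 0.2286, M+2 0.4080, M+4 0.2731, M+6 0.0812, M+8 0.0091. Base peak = M+2.
P(M+2) = C(4,1) × 0.69150^3 × 0.30850^1 = 4 × 0.33065611 × 0.3085 = 0.408030 (base)
P(M+8) = C(4,4) × 0.69150^0 × 0.30850^4 = 1 × 1.0000 × 0.00905776 = 0.009058
Relative intensity = 0.009058 / 0.408030 × 100 = 2.22

2.22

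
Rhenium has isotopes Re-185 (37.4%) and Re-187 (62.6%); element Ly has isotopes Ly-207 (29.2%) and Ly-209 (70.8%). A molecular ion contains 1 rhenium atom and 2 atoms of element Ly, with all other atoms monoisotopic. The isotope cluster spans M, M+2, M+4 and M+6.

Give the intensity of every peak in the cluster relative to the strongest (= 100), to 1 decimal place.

7.1 : 46.6 : 100.0 : 70.3

Rhenium pattern (n=1): 0.3740 : 0.6260
Element Ly pattern (n=2): 0.085264 : 0.413472 : 0.501264
Convolve the two distributions (both contribute in 2-u steps):
  M: 0.3740×0.085264 = 0.031889
  M+2: 0.3740×0.413472 + 0.6260×0.085264 = 0.208014
  M+4: 0.3740×0.501264 + 0.6260×0.413472 = 0.446306
  M+6: 0.6260×0.501264 = 0.313791
Scale to base peak (0.446306) = 100: 7.1 : 46.6 : 100.0 : 70.3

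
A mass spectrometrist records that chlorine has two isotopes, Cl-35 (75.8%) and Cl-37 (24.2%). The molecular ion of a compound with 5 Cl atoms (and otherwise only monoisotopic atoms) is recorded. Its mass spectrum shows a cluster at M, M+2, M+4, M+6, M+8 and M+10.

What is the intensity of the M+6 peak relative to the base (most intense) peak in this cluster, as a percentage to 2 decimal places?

Binomial terms of (0.758 + 0.242)^5: M 0.2502, M+2 0.3994, M+4 0.2551, M+6 0.0814, M+8 0.0130, M+10 0.0008 → M+2 is the base peak.
P(M+2) = C(5,1) × 0.758^4 × 0.242^1 = 5 × 0.33012379 × 0.2420 = 0.399450 (base)
P(M+6) = C(5,3) × 0.758^2 × 0.242^3 = 10 × 0.574564 × 0.01417249 = 0.081430
Relative intensity = 0.081430 / 0.399450 × 100 = 20.39

20.39%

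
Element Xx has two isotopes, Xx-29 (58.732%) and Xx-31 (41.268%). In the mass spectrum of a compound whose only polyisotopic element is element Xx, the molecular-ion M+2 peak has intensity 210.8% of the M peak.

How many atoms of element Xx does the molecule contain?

3

With n Xx atoms, P(M+2)/P(M) = C(n,1)·p^(n−1)q / p^n = n·q/p = n · 0.41268/0.58732.
n = 2.108 × 0.58732/0.41268 = 3.00 ≈ 3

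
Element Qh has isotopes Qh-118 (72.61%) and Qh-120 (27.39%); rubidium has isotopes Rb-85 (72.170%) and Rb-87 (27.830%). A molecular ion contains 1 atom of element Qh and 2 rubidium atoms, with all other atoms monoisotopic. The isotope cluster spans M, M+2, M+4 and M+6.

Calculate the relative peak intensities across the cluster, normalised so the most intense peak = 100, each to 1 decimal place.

87.1 : 100.0 : 38.3 : 4.9

Element Qh pattern (n=1): 0.7261 : 0.2739
Rubidium pattern (n=2): 0.52085089 : 0.40169822 : 0.07745089
Convolve the two distributions (both contribute in 2-u steps):
  M: 0.7261×0.52085089 = 0.378190
  M+2: 0.7261×0.40169822 + 0.2739×0.52085089 = 0.434334
  M+4: 0.7261×0.07745089 + 0.2739×0.40169822 = 0.166262
  M+6: 0.2739×0.07745089 = 0.021214
Scale to base peak (0.434334) = 100: 87.1 : 100.0 : 38.3 : 4.9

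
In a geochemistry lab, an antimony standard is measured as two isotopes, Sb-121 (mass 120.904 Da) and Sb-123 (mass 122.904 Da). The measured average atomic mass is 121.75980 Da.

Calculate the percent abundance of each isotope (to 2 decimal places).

Let x be the fractional abundance of Sb-121; then Sb-123 has abundance 1 − x.
120.904·x + 122.904·(1 − x) = 121.75980
(120.904 − 122.904)·x = 121.75980 − 122.904
x = -1.14420 / -2.000 = 0.57210 → 57.21% Sb-121, 42.79% Sb-123.

Sb-121: 57.21%, Sb-123: 42.79%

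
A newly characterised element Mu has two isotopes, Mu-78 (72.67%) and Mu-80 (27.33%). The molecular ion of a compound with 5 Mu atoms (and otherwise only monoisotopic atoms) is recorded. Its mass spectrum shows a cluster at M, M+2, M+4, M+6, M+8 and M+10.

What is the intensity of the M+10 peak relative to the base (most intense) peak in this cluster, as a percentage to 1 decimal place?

Term probabilities: M 0.2027, M+2 0.3811, M+4 0.2866, M+6 0.1078, M+8 0.0203, M+10 0.0015. Base peak = M+2.
P(M+2) = C(5,1) × 0.7267^4 × 0.2733^1 = 5 × 0.2788821 × 0.2733 = 0.381092 (base)
P(M+10) = C(5,5) × 0.7267^0 × 0.2733^5 = 1 × 1.0000 × 0.00152475 = 0.001525
Relative intensity = 0.001525 / 0.381092 × 100 = 0.4

0.4%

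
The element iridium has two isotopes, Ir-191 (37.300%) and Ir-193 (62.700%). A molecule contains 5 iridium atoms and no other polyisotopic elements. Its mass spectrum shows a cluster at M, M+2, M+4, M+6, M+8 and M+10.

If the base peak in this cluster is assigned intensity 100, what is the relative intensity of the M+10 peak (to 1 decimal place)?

28.3

Binomial terms of (0.37300 + 0.62700)^5: M 0.0072, M+2 0.0607, M+4 0.2040, M+6 0.3429, M+8 0.2882, M+10 0.0969 → M+6 is the base peak.
P(M+6) = C(5,3) × 0.37300^2 × 0.62700^3 = 10 × 0.139129 × 0.24649188 = 0.342942 (base)
P(M+10) = C(5,5) × 0.37300^0 × 0.62700^5 = 1 × 1.0000 × 0.09690311 = 0.096903
Relative intensity = 0.096903 / 0.342942 × 100 = 28.3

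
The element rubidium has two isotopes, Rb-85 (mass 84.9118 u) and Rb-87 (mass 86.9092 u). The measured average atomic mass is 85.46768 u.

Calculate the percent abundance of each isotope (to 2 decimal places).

With x = fraction of Rb-85 (so Rb-87 is 1 − x):
84.9118·x + 86.9092·(1 − x) = 85.46768
(84.9118 − 86.9092)·x = 85.46768 − 86.9092
x = -1.44152 / -1.9974 = 0.72170 → 72.17% Rb-85, 27.83% Rb-87.

Rb-85: 72.17%, Rb-87: 27.83%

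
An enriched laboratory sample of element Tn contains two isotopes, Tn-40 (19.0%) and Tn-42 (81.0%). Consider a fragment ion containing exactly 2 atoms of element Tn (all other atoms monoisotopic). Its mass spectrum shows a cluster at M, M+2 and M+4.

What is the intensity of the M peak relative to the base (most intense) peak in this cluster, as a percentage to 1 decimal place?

5.5%

(0.190 + 0.810)^2 gives M 0.0361, M+2 0.3078, M+4 0.6561; the largest is M+4.
P(M+4) = C(2,2) × 0.190^0 × 0.810^2 = 1 × 1.0000 × 0.6561 = 0.656100 (base)
P(M) = C(2,0) × 0.190^2 × 0.810^0 = 1 × 0.0361 × 1.0000 = 0.036100
Relative intensity = 0.036100 / 0.656100 × 100 = 5.5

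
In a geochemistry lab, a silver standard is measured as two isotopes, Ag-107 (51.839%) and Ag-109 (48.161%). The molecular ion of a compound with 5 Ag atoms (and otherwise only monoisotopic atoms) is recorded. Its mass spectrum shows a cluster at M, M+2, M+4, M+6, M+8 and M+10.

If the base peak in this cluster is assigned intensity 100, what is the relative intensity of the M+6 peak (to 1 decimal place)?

Binomial terms of (0.51839 + 0.48161)^5: M 0.0374, M+2 0.1739, M+4 0.3231, M+6 0.3002, M+8 0.1394, M+10 0.0259 → M+4 is the base peak.
P(M+4) = C(5,2) × 0.51839^3 × 0.48161^2 = 10 × 0.13930601 × 0.23194819 = 0.323118 (base)
P(M+6) = C(5,3) × 0.51839^2 × 0.48161^3 = 10 × 0.26872819 × 0.11170857 = 0.300192
Relative intensity = 0.300192 / 0.323118 × 100 = 92.9

92.9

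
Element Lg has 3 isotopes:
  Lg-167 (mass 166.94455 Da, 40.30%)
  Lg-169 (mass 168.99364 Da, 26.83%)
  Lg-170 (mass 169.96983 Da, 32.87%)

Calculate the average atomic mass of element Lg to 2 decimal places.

Average mass = Σ (abundance × isotope mass) = 0.4030 × 166.94455 + 0.2683 × 168.99364 + 0.3287 × 169.96983
= 67.278654 + 45.340994 + 55.869083 = 168.488731 Da

168.49 Da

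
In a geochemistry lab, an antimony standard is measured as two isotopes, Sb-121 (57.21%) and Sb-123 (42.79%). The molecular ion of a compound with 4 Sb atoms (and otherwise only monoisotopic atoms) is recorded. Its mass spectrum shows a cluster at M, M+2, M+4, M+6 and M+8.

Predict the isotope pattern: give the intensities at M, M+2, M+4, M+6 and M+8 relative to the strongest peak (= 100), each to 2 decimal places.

Each Sb atom is independently Sb-121 (p = 0.5721) or Sb-123 (q = 0.4279); the cluster is the binomial expansion (p + q)^4.
P(M) = 0.5721^4 = 0.107124
P(M+2) = 4 × 0.5721^3 × 0.4279^1 = 0.320493
P(M+4) = 6 × 0.5721^2 × 0.4279^2 = 0.359567
P(M+6) = 4 × 0.5721^1 × 0.4279^3 = 0.179291
P(M+8) = 0.4279^4 = 0.033525
The M+4 peak is largest (0.359567); scaling to 100 gives 29.79 : 89.13 : 100.00 : 49.86 : 9.32.

29.79 : 89.13 : 100.00 : 49.86 : 9.32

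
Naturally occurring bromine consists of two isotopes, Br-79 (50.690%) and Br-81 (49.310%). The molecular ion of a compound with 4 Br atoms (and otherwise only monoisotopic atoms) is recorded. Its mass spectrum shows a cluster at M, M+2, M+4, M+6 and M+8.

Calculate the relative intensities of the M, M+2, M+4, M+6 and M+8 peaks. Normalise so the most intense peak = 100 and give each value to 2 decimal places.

Expanding (0.50690 + 0.49310)^4:
P(M) = 0.50690^4 = 0.066022
P(M+2) = 4 × 0.50690^3 × 0.49310^1 = 0.256899
P(M+4) = 6 × 0.50690^2 × 0.49310^2 = 0.374857
P(M+6) = 4 × 0.50690^1 × 0.49310^3 = 0.243101
P(M+8) = 0.49310^4 = 0.059121
The M+4 peak is largest (0.374857); scaling to 100 gives 17.61 : 68.53 : 100.00 : 64.85 : 15.77.

17.61 : 68.53 : 100.00 : 64.85 : 15.77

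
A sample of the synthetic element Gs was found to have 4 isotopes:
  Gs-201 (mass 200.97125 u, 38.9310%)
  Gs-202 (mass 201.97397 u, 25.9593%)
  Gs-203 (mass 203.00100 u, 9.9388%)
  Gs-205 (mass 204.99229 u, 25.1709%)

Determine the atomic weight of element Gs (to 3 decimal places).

202.445 u

The abundance-weighted mean is 0.389310 × 200.97125 + 0.259593 × 201.97397 + 0.099388 × 203.00100 + 0.251709 × 204.99229
= 78.240117 + 52.431029 + 20.175863 + 51.598404 = 202.445413 u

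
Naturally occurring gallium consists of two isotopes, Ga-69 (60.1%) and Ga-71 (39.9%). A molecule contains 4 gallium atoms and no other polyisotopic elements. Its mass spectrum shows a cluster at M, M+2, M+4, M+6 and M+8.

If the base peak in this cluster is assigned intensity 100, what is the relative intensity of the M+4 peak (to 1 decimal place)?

99.6

Binomial terms of (0.601 + 0.399)^4: M 0.1305, M+2 0.3465, M+4 0.3450, M+6 0.1527, M+8 0.0253 → M+2 is the base peak.
P(M+2) = C(4,1) × 0.601^3 × 0.399^1 = 4 × 0.2170818 × 0.3990 = 0.346463 (base)
P(M+4) = C(4,2) × 0.601^2 × 0.399^2 = 6 × 0.361201 × 0.159201 = 0.345021
Relative intensity = 0.345021 / 0.346463 × 100 = 99.6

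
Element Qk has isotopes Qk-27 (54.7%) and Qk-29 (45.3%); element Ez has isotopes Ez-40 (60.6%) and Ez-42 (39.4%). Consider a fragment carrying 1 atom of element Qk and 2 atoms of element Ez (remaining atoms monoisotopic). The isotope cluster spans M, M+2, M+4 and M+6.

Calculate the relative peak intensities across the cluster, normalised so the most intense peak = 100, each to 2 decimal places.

Element Qk pattern (n=1): 0.5470 : 0.4530
Element Ez pattern (n=2): 0.367236 : 0.477528 : 0.155236
Convolve the two distributions (both contribute in 2-u steps):
  M: 0.5470×0.367236 = 0.200878
  M+2: 0.5470×0.477528 + 0.4530×0.367236 = 0.427566
  M+4: 0.5470×0.155236 + 0.4530×0.477528 = 0.301234
  M+6: 0.4530×0.155236 = 0.070322
Scale to base peak (0.427566) = 100: 46.98 : 100.00 : 70.45 : 16.45

46.98 : 100.00 : 70.45 : 16.45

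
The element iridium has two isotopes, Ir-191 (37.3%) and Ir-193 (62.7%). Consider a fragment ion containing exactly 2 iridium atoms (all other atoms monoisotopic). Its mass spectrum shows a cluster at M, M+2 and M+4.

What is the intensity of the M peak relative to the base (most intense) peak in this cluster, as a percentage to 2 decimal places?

Term probabilities: M 0.1391, M+2 0.4677, M+4 0.3931. Base peak = M+2.
P(M+2) = C(2,1) × 0.373^1 × 0.627^1 = 2 × 0.3730 × 0.6270 = 0.467742 (base)
P(M) = C(2,0) × 0.373^2 × 0.627^0 = 1 × 0.139129 × 1.0000 = 0.139129
Relative intensity = 0.139129 / 0.467742 × 100 = 29.74

29.74%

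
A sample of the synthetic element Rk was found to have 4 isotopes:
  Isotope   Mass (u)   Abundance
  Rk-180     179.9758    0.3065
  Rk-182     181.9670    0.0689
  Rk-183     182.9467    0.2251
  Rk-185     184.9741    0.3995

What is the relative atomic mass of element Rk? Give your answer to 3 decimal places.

182.779 u

Average mass = Σ (abundance × isotope mass) = 0.3065 × 179.9758 + 0.0689 × 181.9670 + 0.2251 × 182.9467 + 0.3995 × 184.9741
= 55.16258 + 12.53753 + 41.18130 + 73.89715 = 182.77856 u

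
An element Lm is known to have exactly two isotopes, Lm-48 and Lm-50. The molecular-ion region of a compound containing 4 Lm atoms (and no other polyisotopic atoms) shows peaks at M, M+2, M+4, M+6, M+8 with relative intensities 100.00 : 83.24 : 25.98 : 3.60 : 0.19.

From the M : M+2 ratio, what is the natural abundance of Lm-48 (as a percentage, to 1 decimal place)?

If p is the fraction of Lm that is Lm-48, then I(M+2)/I(M) = [C(4,1)·p^3·(1−p)] / p^4 = 4·(1−p)/p = 83.24/100.00 = 0.8324
(1−p)/p = 0.8324/4 = 0.2081  ⇒  p = 1/(1 + 0.2081) = 0.8277
Lm-48: 82.8%, Lm-50: 17.2%.

82.8%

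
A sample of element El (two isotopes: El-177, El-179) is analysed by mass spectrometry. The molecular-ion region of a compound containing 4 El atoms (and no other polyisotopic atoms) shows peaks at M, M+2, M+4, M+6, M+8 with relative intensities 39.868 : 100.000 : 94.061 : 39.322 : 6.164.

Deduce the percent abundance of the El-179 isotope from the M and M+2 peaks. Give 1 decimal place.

38.5%

Write p for the El-177 fraction. I(M+2)/I(M) = [C(4,1)·p^3·(1−p)] / p^4 = 4·(1−p)/p = 100.000/39.868 = 2.5083
(1−p)/p = 2.5083/4 = 0.6271  ⇒  p = 1/(1 + 0.6271) = 0.6146
El-177: 61.5%, El-179: 38.5%.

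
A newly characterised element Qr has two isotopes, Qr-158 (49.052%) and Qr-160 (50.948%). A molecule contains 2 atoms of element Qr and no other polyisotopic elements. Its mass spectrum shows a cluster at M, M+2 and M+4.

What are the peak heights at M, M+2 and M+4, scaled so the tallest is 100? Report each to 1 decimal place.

The 2 Qr atoms are independent, so intensities follow the terms of (0.49052 + 0.50948)^2.
P(M) = 0.49052^2 = 0.240610
P(M+2) = 2 × 0.49052^1 × 0.50948^1 = 0.499820
P(M+4) = 0.50948^2 = 0.259570
The M+2 peak is largest (0.499820); scaling to 100 gives 48.1 : 100.0 : 51.9.

48.1 : 100.0 : 51.9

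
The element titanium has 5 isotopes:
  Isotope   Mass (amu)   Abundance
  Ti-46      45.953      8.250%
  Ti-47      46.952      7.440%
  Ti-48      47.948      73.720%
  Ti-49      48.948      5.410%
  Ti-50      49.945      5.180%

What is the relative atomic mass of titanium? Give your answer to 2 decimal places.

The abundance-weighted mean is 0.08250 × 45.953 + 0.07440 × 46.952 + 0.73720 × 47.948 + 0.05410 × 48.948 + 0.05180 × 49.945
= 3.7911 + 3.4932 + 35.3473 + 2.6481 + 2.5872 = 47.8669 amu

47.87 amu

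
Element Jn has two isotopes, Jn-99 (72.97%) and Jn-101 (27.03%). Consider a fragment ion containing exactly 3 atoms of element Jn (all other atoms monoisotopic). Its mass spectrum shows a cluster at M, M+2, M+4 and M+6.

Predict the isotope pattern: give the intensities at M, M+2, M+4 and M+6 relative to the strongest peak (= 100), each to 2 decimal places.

The 3 Jn atoms are independent, so intensities follow the terms of (0.7297 + 0.2703)^3.
P(M) = 0.7297^3 = 0.388538
P(M+2) = 3 × 0.7297^2 × 0.2703^1 = 0.431774
P(M+4) = 3 × 0.7297^1 × 0.2703^2 = 0.159940
P(M+6) = 0.2703^3 = 0.019749
The M+2 peak is largest (0.431774); scaling to 100 gives 89.99 : 100.00 : 37.04 : 4.57.

89.99 : 100.00 : 37.04 : 4.57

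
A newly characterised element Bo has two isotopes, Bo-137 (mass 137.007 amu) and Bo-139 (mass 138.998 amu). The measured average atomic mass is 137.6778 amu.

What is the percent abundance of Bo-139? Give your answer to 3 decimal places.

With x = fraction of Bo-137 (so Bo-139 is 1 − x):
137.007·x + 138.998·(1 − x) = 137.6778
(137.007 − 138.998)·x = 137.6778 − 138.998
x = -1.3202 / -1.991 = 0.66308 → 66.308% Bo-137, 33.692% Bo-139.

33.692%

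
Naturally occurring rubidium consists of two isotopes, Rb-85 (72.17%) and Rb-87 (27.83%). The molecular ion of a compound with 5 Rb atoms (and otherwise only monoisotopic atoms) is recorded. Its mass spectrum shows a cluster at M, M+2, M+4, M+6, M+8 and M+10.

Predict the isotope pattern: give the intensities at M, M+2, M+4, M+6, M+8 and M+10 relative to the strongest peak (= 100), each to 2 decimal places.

Expanding (0.7217 + 0.2783)^5:
P(M) = 0.7217^5 = 0.195787
P(M+2) = 5 × 0.7217^4 × 0.2783^1 = 0.377494
P(M+4) = 10 × 0.7217^3 × 0.2783^2 = 0.291136
P(M+6) = 10 × 0.7217^2 × 0.2783^3 = 0.112267
P(M+8) = 5 × 0.7217^1 × 0.2783^4 = 0.021646
P(M+10) = 0.2783^5 = 0.001669
The M+2 peak is largest (0.377494); scaling to 100 gives 51.86 : 100.00 : 77.12 : 29.74 : 5.73 : 0.44.

51.86 : 100.00 : 77.12 : 29.74 : 5.73 : 0.44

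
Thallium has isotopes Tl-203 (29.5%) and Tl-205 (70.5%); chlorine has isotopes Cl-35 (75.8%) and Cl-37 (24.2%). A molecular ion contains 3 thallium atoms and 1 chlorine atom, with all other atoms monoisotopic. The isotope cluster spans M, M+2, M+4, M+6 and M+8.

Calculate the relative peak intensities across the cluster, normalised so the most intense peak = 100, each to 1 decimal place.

Thallium pattern (n=3): 0.02567237 : 0.18405787 : 0.43986713 : 0.35040263
Chlorine pattern (n=1): 0.7580 : 0.2420
Convolve the two distributions (both contribute in 2-u steps):
  M: 0.02567237×0.7580 = 0.019460
  M+2: 0.02567237×0.2420 + 0.18405787×0.7580 = 0.145729
  M+4: 0.18405787×0.2420 + 0.43986713×0.7580 = 0.377961
  M+6: 0.43986713×0.2420 + 0.35040263×0.7580 = 0.372053
  M+8: 0.35040263×0.2420 = 0.084797
Scale to base peak (0.377961) = 100: 5.1 : 38.6 : 100.0 : 98.4 : 22.4

5.1 : 38.6 : 100.0 : 98.4 : 22.4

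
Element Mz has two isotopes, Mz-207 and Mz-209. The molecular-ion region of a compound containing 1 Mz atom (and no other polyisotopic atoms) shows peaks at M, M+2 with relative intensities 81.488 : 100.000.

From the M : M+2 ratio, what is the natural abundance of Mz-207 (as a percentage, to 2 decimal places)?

44.90%

Write p for the Mz-207 fraction. I(M+2)/I(M) = [C(1,1)·p^0·(1−p)] / p^1 = 1·(1−p)/p = 100.000/81.488 = 1.2272
(1−p)/p = 1.2272/1 = 1.2272  ⇒  p = 1/(1 + 1.2272) = 0.4490
Mz-207: 44.90%, Mz-209: 55.10%.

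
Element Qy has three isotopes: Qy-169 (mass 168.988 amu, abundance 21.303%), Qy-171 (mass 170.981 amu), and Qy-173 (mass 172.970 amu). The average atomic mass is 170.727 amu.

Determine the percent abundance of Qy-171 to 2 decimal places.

The remaining 78.697% is split between Qy-171 (fraction x) and Qy-173 (fraction 0.78697 − x).
Substituting: 170.981x + 172.970(0.78697 − x) = 134.72748636
(170.981 − 172.970)x = -1.39471454  ⇒  x = 0.70121, y = 0.08576
Qy-171: 70.12%, Qy-173: 8.58%.

70.12%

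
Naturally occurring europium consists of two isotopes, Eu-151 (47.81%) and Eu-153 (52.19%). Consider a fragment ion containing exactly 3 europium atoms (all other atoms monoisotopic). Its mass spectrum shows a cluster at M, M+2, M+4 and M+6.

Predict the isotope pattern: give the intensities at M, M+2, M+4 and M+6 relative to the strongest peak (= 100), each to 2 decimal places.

27.97 : 91.61 : 100.00 : 36.39

Expanding (0.4781 + 0.5219)^3:
P(M) = 0.4781^3 = 0.109284
P(M+2) = 3 × 0.4781^2 × 0.5219^1 = 0.357887
P(M+4) = 3 × 0.4781^1 × 0.5219^2 = 0.390674
P(M+6) = 0.5219^3 = 0.142155
The M+4 peak is largest (0.390674); scaling to 100 gives 27.97 : 91.61 : 100.00 : 36.39.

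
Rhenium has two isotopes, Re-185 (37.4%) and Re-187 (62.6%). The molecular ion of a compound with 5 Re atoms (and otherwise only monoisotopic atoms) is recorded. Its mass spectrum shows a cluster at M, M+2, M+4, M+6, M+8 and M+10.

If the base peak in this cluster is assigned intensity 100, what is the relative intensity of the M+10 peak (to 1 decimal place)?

Term probabilities: M 0.0073, M+2 0.0612, M+4 0.2050, M+6 0.3431, M+8 0.2872, M+10 0.0961. Base peak = M+6.
P(M+6) = C(5,3) × 0.374^2 × 0.626^3 = 10 × 0.139876 × 0.24531438 = 0.343136 (base)
P(M+10) = C(5,5) × 0.374^0 × 0.626^5 = 1 × 1.0000 × 0.09613282 = 0.096133
Relative intensity = 0.096133 / 0.343136 × 100 = 28.0

28.0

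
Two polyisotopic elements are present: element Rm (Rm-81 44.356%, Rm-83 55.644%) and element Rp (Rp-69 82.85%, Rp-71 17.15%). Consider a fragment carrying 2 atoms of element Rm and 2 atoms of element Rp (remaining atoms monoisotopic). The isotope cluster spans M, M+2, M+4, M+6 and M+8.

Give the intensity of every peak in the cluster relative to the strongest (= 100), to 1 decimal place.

34.2 : 100.0 : 90.8 : 26.0 : 2.3

Element Rm pattern (n=2): 0.19674547 : 0.49362905 : 0.30962547
Element Rp pattern (n=2): 0.68641225 : 0.2841755 : 0.02941225
Convolve the two distributions (both contribute in 2-u steps):
  M: 0.19674547×0.68641225 = 0.135049
  M+2: 0.19674547×0.2841755 + 0.49362905×0.68641225 = 0.394743
  M+4: 0.19674547×0.02941225 + 0.49362905×0.2841755 + 0.30962547×0.68641225 = 0.358595
  M+6: 0.49362905×0.02941225 + 0.30962547×0.2841755 = 0.102507
  M+8: 0.30962547×0.02941225 = 0.009107
Scale to base peak (0.394743) = 100: 34.2 : 100.0 : 90.8 : 26.0 : 2.3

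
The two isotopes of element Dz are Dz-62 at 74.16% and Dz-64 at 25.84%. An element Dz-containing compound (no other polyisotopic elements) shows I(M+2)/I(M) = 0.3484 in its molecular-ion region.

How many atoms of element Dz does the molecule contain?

1

For n independent Dz atoms, I(M+2)/I(M) = n · (abundance Dz-64) / (abundance Dz-62) = n · 0.2584/0.7416.
n = 0.3484 × 0.7416/0.2584 = 1.00 ≈ 1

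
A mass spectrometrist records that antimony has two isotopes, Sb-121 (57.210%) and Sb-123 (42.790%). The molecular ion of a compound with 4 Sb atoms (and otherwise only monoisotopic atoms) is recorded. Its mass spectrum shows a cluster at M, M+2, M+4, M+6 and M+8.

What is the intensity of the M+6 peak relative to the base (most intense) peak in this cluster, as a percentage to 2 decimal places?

49.86%

(0.57210 + 0.42790)^4 gives M 0.1071, M+2 0.3205, M+4 0.3596, M+6 0.1793, M+8 0.0335; the largest is M+4.
P(M+4) = C(4,2) × 0.57210^2 × 0.42790^2 = 6 × 0.32729841 × 0.18309841 = 0.359567 (base)
P(M+6) = C(4,3) × 0.57210^1 × 0.42790^3 = 4 × 0.5721 × 0.07834781 = 0.179291
Relative intensity = 0.179291 / 0.359567 × 100 = 49.86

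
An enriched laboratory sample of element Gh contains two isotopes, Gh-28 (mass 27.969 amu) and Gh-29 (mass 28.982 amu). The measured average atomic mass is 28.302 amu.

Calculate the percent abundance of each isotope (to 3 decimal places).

Gh-28: 67.127%, Gh-29: 32.873%

Let x be the fractional abundance of Gh-28; then Gh-29 has abundance 1 − x.
27.969·x + 28.982·(1 − x) = 28.302
(27.969 − 28.982)·x = 28.302 − 28.982
x = -0.680 / -1.013 = 0.67127 → 67.127% Gh-28, 32.873% Gh-29.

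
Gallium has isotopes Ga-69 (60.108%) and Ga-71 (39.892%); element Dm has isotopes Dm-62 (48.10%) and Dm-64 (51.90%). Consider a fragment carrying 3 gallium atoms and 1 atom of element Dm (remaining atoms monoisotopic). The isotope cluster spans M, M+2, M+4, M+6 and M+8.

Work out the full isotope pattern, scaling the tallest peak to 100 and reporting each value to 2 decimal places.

Gallium pattern (n=3): 0.2171685 : 0.432386 : 0.2869625 : 0.063483
Element Dm pattern (n=1): 0.4810 : 0.5190
Convolve the two distributions (both contribute in 2-u steps):
  M: 0.2171685×0.4810 = 0.104458
  M+2: 0.2171685×0.5190 + 0.432386×0.4810 = 0.320688
  M+4: 0.432386×0.5190 + 0.2869625×0.4810 = 0.362437
  M+6: 0.2869625×0.5190 + 0.063483×0.4810 = 0.179469
  M+8: 0.063483×0.5190 = 0.032948
Scale to base peak (0.362437) = 100: 28.82 : 88.48 : 100.00 : 49.52 : 9.09

28.82 : 88.48 : 100.00 : 49.52 : 9.09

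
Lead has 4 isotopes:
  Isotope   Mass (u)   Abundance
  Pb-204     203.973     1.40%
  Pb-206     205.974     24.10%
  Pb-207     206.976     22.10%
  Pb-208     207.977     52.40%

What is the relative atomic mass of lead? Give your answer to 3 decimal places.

Ar = Σ fᵢ·mᵢ = 0.0140 × 203.973 + 0.2410 × 205.974 + 0.2210 × 206.976 + 0.5240 × 207.977
= 2.8556 + 49.6397 + 45.7417 + 108.9799 = 207.2169 u

207.217 u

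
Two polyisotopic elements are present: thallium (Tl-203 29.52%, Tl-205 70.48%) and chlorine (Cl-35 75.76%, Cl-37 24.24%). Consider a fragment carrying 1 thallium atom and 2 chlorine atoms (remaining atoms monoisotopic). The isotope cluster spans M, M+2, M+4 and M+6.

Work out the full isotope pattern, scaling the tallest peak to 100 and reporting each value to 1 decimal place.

Thallium pattern (n=1): 0.2952 : 0.7048
Chlorine pattern (n=2): 0.57395776 : 0.36728448 : 0.05875776
Convolve the two distributions (both contribute in 2-u steps):
  M: 0.2952×0.57395776 = 0.169432
  M+2: 0.2952×0.36728448 + 0.7048×0.57395776 = 0.512948
  M+4: 0.2952×0.05875776 + 0.7048×0.36728448 = 0.276207
  M+6: 0.7048×0.05875776 = 0.041412
Scale to base peak (0.512948) = 100: 33.0 : 100.0 : 53.8 : 8.1

33.0 : 100.0 : 53.8 : 8.1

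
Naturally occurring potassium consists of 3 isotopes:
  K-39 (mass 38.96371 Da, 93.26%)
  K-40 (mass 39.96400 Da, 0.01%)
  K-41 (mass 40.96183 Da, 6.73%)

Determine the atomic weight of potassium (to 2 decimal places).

The abundance-weighted mean is 0.9326 × 38.96371 + 0.0001 × 39.96400 + 0.0673 × 40.96183
= 36.337556 + 0.003996 + 2.756731 = 39.098283 Da

39.10 Da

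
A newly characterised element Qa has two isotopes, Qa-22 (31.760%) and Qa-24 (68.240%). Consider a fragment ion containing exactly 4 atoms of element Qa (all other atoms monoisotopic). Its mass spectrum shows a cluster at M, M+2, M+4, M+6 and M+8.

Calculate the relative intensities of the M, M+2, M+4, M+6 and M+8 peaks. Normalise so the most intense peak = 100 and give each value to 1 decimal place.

Each Qa atom is independently Qa-22 (p = 0.31760) or Qa-24 (q = 0.68240); the cluster is the binomial expansion (p + q)^4.
P(M) = 0.31760^4 = 0.010175
P(M+2) = 4 × 0.31760^3 × 0.68240^1 = 0.087446
P(M+4) = 6 × 0.31760^2 × 0.68240^2 = 0.281832
P(M+6) = 4 × 0.31760^1 × 0.68240^3 = 0.403699
P(M+8) = 0.68240^4 = 0.216848
The M+6 peak is largest (0.403699); scaling to 100 gives 2.5 : 21.7 : 69.8 : 100.0 : 53.7.

2.5 : 21.7 : 69.8 : 100.0 : 53.7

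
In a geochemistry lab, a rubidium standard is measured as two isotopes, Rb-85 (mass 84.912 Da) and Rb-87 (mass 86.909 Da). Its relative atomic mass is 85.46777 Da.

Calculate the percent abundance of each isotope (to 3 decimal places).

Writing the weighted mean with unknown fraction x of Rb-85:
84.912·x + 86.909·(1 − x) = 85.46777
(84.912 − 86.909)·x = 85.46777 − 86.909
x = -1.44123 / -1.997 = 0.72170 → 72.170% Rb-85, 27.830% Rb-87.

Rb-85: 72.170%, Rb-87: 27.830%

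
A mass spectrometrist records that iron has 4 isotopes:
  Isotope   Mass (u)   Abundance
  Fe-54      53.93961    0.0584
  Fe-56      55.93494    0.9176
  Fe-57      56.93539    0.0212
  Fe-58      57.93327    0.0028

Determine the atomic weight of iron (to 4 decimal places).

55.8452 u

The abundance-weighted mean is 0.0584 × 53.93961 + 0.9176 × 55.93494 + 0.0212 × 56.93539 + 0.0028 × 57.93327
= 3.150073 + 51.325901 + 1.207030 + 0.162213 = 55.845217 u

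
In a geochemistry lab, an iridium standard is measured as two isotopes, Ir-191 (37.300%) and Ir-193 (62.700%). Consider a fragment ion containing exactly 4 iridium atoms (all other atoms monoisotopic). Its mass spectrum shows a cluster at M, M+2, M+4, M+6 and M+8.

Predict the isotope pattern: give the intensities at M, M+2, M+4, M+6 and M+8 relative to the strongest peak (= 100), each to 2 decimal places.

Expanding (0.37300 + 0.62700)^4:
P(M) = 0.37300^4 = 0.019357
P(M+2) = 4 × 0.37300^3 × 0.62700^1 = 0.130153
P(M+4) = 6 × 0.37300^2 × 0.62700^2 = 0.328174
P(M+6) = 4 × 0.37300^1 × 0.62700^3 = 0.367766
P(M+8) = 0.62700^4 = 0.154550
The M+6 peak is largest (0.367766); scaling to 100 gives 5.26 : 35.39 : 89.23 : 100.00 : 42.02.

5.26 : 35.39 : 89.23 : 100.00 : 42.02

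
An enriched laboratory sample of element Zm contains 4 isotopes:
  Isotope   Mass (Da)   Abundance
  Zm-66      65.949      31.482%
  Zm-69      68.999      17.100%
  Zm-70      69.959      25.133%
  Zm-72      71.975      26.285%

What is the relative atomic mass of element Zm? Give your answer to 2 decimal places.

69.06 Da

Ar = Σ fᵢ·mᵢ = 0.31482 × 65.949 + 0.17100 × 68.999 + 0.25133 × 69.959 + 0.26285 × 71.975
= 20.7621 + 11.7988 + 17.5828 + 18.9186 = 69.0623 Da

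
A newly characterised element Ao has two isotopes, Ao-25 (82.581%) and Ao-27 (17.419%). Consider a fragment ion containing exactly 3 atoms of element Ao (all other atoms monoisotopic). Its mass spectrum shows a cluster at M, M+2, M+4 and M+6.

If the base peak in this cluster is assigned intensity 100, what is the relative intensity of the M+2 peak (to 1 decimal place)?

Binomial terms of (0.82581 + 0.17419)^3: M 0.5632, M+2 0.3564, M+4 0.0752, M+6 0.0053 → M is the base peak.
P(M) = C(3,0) × 0.82581^3 × 0.17419^0 = 1 × 0.56317117 × 1.0000 = 0.563171 (base)
P(M+2) = C(3,1) × 0.82581^2 × 0.17419^1 = 3 × 0.68196216 × 0.17419 = 0.356373
Relative intensity = 0.356373 / 0.563171 × 100 = 63.3

63.3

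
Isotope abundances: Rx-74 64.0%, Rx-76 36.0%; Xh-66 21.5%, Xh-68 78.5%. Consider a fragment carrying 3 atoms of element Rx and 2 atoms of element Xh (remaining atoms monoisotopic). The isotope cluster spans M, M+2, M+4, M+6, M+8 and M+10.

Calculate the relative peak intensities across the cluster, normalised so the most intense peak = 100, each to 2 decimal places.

3.38 : 30.37 : 89.86 : 100.00 : 47.13 : 8.01

Element Rx pattern (n=3): 0.262144 : 0.442368 : 0.248832 : 0.046656
Element Xh pattern (n=2): 0.046225 : 0.33755 : 0.616225
Convolve the two distributions (both contribute in 2-u steps):
  M: 0.262144×0.046225 = 0.012118
  M+2: 0.262144×0.33755 + 0.442368×0.046225 = 0.108935
  M+4: 0.262144×0.616225 + 0.442368×0.33755 + 0.248832×0.046225 = 0.322363
  M+6: 0.442368×0.616225 + 0.248832×0.33755 + 0.046656×0.046225 = 0.358748
  M+8: 0.248832×0.616225 + 0.046656×0.33755 = 0.169085
  M+10: 0.046656×0.616225 = 0.028751
Scale to base peak (0.358748) = 100: 3.38 : 30.37 : 89.86 : 100.00 : 47.13 : 8.01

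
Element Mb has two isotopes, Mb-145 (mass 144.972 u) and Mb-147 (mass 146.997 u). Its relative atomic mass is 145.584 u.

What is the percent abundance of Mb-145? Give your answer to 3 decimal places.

69.778%

Let x be the fractional abundance of Mb-145; then Mb-147 has abundance 1 − x.
144.972·x + 146.997·(1 − x) = 145.584
(144.972 − 146.997)·x = 145.584 − 146.997
x = -1.413 / -2.025 = 0.69778 → 69.778% Mb-145, 30.222% Mb-147.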